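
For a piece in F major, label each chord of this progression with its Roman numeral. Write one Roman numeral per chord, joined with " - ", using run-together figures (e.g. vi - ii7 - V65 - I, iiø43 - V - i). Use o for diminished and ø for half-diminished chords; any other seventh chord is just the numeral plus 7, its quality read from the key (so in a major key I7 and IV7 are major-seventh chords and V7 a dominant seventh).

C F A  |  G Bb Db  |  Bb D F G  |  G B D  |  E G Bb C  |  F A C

C-F-A: root F is the tonic; major triad there is I64.
G-Bb-Db is non-diatonic — iio, a mixture chord from F minor.
Bb-D-F-G: minor seventh chord on G = scale degree 2 → ii65.
G-B-D: a major triad on G, the applied dominant of V → V/V.
E-G-Bb-C has root C, degree 5 in F major, so V65.
F-A-C has root F, degree 1 in F major, so I.

I64 - iio - ii65 - V/V - V65 - I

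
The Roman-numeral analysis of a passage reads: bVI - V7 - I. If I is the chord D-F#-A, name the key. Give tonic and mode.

D major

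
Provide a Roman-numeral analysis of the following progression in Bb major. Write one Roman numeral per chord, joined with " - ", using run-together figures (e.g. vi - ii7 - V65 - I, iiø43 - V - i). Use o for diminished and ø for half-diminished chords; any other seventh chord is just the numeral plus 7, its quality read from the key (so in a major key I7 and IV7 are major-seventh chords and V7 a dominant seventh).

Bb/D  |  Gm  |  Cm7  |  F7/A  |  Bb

I6 - vi - ii7 - V65 - I

Bb/D: root Bb is the tonic; major triad there is I6.
Gm has root G, degree 6 in Bb major, so vi.
Cm7: root C is the supertonic; minor seventh chord there is ii7.
F7/A has root F, degree 5 in Bb major, so V65.
Bb: root Bb is the tonic; major triad there is I.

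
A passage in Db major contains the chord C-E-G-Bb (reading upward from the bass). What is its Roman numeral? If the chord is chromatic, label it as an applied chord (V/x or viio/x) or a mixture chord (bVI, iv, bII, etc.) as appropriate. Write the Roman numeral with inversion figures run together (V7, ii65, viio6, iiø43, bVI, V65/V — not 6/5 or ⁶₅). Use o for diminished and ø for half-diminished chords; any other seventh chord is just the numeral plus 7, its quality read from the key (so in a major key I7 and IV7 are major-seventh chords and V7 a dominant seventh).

V7/iii

The pitches C-E-G-Bb form a dominant seventh chord rooted on C.
C is not a diatonic chord root with this quality in Db major, but it lies a perfect fifth above F (iii), so the chord functions as an applied dominant of iii.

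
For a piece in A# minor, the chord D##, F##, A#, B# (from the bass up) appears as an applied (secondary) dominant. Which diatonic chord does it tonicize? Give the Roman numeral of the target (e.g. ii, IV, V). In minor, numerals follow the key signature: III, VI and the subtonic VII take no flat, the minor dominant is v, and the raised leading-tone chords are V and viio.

V

The chord is a dominant seventh chord on B#.
A dominant resolves down a perfect fifth: B# → E#. In A# minor, E# is scale degree 5, i.e. V.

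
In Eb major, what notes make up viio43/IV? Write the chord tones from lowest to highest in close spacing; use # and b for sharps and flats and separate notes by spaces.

The slash marks an applied leading-tone chord: viio of IV. In Eb major, IV is Ab, so the leading tone to it is G, a half step below.
Building a fully diminished seventh chord on G gives G-Bb-Db-Fb.
The figured bass 43 indicates second inversion, placing the fifth (Db) in the bass: Db-Fb-G-Bb.

Db Fb G Bb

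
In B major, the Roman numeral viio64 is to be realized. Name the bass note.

E

viio in B major has root A#; the chord is A#-C#-E.
The figure 64 means second inversion — the fifth is in the bass.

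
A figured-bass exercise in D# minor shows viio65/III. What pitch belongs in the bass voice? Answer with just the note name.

G#

The applied chord viio65/III is rooted on E#: E#-G#-B-D.
The figure 65 means first inversion — the third is in the bass.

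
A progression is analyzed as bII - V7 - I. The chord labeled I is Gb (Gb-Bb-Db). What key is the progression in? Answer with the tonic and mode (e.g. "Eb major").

Gb major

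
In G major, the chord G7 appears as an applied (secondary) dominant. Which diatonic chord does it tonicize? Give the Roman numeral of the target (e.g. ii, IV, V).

The chord is a dominant seventh chord on G.
A dominant resolves down a perfect fifth: G → C. In G major, C is scale degree 4, i.e. IV.

IV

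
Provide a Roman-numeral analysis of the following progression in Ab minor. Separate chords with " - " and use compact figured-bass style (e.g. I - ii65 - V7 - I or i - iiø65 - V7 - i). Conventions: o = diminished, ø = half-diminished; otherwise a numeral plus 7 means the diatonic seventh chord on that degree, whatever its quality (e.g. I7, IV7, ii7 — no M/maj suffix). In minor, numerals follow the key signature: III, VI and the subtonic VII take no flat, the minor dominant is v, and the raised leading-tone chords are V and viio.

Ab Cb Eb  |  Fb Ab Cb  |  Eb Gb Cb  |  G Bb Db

i - VI - III6 - viio

Ab-Cb-Eb has root Ab, degree 1 in Ab minor, so i.
Fb-Ab-Cb has root Fb, degree 6 in Ab minor, so VI.
Eb-Gb-Cb: major triad on Cb = scale degree 3 → III6.
G-Bb-Db: diminished triad on G = scale degree 7 → viio.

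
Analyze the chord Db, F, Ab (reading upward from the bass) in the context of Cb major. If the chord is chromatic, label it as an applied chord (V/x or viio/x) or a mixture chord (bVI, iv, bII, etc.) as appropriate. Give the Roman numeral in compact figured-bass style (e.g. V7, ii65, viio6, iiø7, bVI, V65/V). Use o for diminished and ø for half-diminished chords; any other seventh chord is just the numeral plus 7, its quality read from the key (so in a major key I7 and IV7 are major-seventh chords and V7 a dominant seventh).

V/V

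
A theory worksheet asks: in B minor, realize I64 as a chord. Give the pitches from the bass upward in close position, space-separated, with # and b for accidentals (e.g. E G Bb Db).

F# B D#

I64 is the major tonic (Picardy third), borrowed from the parallel major. In B minor that root is B.
So the chord is B-D#-F#.
The figured bass 64 indicates second inversion, placing the fifth (F#) in the bass: F#-B-D#.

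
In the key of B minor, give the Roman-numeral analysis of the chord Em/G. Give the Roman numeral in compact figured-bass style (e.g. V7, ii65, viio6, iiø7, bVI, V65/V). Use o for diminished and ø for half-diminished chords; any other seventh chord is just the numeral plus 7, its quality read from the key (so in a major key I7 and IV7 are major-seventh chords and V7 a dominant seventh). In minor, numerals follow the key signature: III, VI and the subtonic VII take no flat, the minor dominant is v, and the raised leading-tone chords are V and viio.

Stacked in thirds the chord is E-G-B: a minor triad on E.
E is scale degree 4 in B minor, and a minor triad on that degree is written iv.
With G in the bass the chord is in first inversion, so the figured bass is 6.

iv6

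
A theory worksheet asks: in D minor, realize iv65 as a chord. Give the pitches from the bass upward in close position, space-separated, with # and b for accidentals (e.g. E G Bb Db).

The numeral's case and figure indicate a minor seventh chord. In D minor its root, scale degree 4, is G.
That chord is spelled G-Bb-D-F.
The figured bass 65 indicates first inversion, placing the third (Bb) in the bass: Bb-D-F-G.

Bb D F G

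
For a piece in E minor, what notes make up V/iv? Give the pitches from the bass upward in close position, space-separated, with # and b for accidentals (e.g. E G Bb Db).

The slash means an applied dominant: we want the dominant of iv. In E minor, iv is A minor, and its dominant is built on E.
Building a major triad on E gives E-G#-B.

E G# B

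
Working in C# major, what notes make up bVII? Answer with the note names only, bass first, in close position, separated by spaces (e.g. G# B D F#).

B D# F#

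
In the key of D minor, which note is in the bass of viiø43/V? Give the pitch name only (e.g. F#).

D

The applied chord viiø43/V is rooted on G#: G#-B-D-F#.
The figure 43 means second inversion — the fifth is in the bass.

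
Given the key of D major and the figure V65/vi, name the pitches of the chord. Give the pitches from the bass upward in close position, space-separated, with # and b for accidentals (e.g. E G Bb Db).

V65/vi is a secondary dominant — the dominant seventh of vi. vi in D major is B, so the applied chord's root is F#, a perfect fifth above.
Building a dominant seventh chord on F# gives F#-A#-C#-E.
With the 65 figure the chord is in first inversion; from the bass A# upward in close position it reads A#-C#-E-F#.

A# C# E F#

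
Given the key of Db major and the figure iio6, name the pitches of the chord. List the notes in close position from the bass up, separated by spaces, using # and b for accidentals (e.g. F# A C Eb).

iio6 is the diminished supertonic triad, borrowed from the parallel minor. In Db major that root is Eb.
So the chord is Eb-Gb-Bbb.
The figured bass 6 indicates first inversion, placing the third (Gb) in the bass: Gb-Bbb-Eb.

Gb Bbb Eb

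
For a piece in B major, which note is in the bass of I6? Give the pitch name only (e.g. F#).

D#

I in B major has root B; the chord is B-D#-F#.
The figure 6 means first inversion — the third is in the bass.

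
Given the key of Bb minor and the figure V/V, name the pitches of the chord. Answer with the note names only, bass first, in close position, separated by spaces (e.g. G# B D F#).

The slash means an applied dominant: we want the dominant of V. In Bb minor, V is F major, and its dominant is built on C.
Building a major triad on C gives C-E-G.

C E G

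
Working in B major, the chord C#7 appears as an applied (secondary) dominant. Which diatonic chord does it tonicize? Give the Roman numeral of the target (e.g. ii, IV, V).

The chord is a dominant seventh chord on C#.
A dominant resolves down a perfect fifth: C# → F#. In B major, F# is scale degree 5, i.e. V.

V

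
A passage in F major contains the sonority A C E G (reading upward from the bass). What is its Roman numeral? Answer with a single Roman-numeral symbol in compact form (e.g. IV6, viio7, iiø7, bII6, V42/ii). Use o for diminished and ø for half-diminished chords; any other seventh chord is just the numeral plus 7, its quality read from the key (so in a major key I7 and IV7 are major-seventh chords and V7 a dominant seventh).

The pitches A-C-E-G form a minor seventh chord rooted on A.
A is scale degree 3 in F major, and a minor seventh chord on that degree is written iii7.

iii7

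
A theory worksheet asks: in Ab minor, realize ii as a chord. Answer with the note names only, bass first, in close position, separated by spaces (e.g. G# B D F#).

ii is the minor supertonic, borrowed from the parallel major (the Dorian ii). In Ab minor that root is Bb.
So the chord is Bb-Db-F, a minor triad.

Bb Db F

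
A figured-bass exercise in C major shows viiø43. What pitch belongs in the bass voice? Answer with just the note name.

F

viiø in C major has root B; the chord is B-D-F-A.
The figure 43 means second inversion — the fifth is in the bass.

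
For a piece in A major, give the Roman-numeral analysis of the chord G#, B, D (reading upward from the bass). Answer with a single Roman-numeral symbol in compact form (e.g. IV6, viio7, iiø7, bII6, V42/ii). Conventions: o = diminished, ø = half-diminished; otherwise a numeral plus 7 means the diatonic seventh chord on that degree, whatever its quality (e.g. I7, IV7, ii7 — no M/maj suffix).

viio

Stacked in thirds the chord is G#-B-D: a diminished triad on G#.
G# is scale degree 7 in A major, and a diminished triad on that degree is written viio.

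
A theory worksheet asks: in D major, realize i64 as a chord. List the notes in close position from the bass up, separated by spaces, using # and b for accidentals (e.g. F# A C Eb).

A D F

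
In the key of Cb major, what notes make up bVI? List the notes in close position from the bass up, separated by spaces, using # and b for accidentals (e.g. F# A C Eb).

Abb Cb Ebb

bVI is a major triad on the lowered sixth degree, borrowed from the parallel minor. In Cb major that root is Abb.
So the chord is Abb-Cb-Ebb.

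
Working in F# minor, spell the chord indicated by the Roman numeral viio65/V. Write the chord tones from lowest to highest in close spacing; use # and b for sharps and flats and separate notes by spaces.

viio65/V is a secondary leading-tone chord. The target V is C# in F# minor; the applied chord is rooted a semitone below, on B#.
Building a fully diminished seventh chord on B# gives B#-D#-F#-A.
With the 65 figure the chord is in first inversion; from the bass D# upward in close position it reads D#-F#-A-B#.

D# F# A B#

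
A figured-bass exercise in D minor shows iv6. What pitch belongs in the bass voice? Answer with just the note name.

iv in D minor has root G; the chord is G-Bb-D.
The figure 6 means first inversion — the third is in the bass.

Bb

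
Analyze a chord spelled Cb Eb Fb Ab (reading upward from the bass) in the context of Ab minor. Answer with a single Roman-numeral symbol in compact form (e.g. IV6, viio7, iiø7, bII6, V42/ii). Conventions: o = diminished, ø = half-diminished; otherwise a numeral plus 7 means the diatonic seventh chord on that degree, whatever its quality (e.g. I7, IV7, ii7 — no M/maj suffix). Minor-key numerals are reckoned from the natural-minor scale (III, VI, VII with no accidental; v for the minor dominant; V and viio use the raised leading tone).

VI43

The pitches Fb-Ab-Cb-Eb form a major seventh chord rooted on Fb.
Fb is scale degree 6 in Ab minor, and a major seventh chord on that degree is written VI7.
With Cb in the bass the chord is in second inversion, so the figured bass is 43.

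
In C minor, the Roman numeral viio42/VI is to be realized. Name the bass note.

The applied chord viio42/VI is rooted on G: G-Bb-Db-Fb.
The figure 42 means third inversion — the seventh is in the bass.

Fb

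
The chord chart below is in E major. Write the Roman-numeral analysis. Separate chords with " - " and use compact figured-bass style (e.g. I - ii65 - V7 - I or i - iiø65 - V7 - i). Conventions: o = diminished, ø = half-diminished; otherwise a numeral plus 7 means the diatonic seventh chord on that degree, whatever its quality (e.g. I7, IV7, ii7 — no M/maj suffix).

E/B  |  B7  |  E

I64 - V7 - I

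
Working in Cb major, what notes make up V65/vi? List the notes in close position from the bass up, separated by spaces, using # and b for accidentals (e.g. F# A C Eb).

The slash means an applied dominant: we want the dominant of vi. In Cb major, vi is Ab minor, and its dominant is built on Eb.
Building a dominant seventh chord on Eb gives Eb-G-Bb-Db.
The figured bass 65 indicates first inversion, placing the third (G) in the bass: G-Bb-Db-Eb.

G Bb Db Eb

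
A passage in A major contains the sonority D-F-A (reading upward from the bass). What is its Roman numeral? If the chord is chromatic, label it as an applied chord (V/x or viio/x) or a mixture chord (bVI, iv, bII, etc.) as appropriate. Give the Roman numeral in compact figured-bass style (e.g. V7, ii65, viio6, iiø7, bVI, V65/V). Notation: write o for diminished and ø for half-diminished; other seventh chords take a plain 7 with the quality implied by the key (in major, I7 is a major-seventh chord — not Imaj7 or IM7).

iv

Stacked in thirds the chord is D-F-A: a minor triad on D.
D is the fourth degree of A major. This is the minor subdominant, borrowed from the parallel minor.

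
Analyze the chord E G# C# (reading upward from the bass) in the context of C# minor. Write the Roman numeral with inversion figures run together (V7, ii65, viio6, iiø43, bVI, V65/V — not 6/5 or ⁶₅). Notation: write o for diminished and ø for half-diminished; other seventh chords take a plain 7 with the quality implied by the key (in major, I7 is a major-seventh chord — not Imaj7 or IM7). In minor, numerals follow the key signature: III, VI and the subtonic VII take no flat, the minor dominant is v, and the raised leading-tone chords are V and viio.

i6

Stacked in thirds the chord is C#-E-G#: a minor triad on C#.
In C# minor, C# is the tonic; the diatonic minor triad there is i.
With E in the bass the chord is in first inversion, so the figured bass is 6.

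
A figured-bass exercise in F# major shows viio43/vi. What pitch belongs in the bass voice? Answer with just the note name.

The applied chord viio43/vi is rooted on C##: C##-E#-G#-B.
The figure 43 means second inversion — the fifth is in the bass.

G#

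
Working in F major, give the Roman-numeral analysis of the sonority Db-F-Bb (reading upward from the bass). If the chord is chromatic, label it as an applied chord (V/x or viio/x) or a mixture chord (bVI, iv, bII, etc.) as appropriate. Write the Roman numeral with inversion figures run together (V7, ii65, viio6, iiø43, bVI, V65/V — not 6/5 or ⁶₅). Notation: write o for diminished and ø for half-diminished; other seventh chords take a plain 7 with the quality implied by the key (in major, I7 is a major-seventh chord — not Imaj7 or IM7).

The pitches Bb-Db-F form a minor triad rooted on Bb.
Bb is the fourth degree of F major. This is the minor subdominant, borrowed from the parallel minor.
With Db in the bass the chord is in first inversion, so the figured bass is 6.

iv6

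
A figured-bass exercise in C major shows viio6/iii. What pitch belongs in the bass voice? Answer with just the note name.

The applied chord viio6/iii is rooted on D#: D#-F#-A.
The figure 6 means first inversion — the third is in the bass.

F#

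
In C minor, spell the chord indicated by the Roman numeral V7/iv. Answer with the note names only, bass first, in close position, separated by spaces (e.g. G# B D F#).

C E G Bb

V7/iv is a secondary dominant — the dominant seventh of iv. iv in C minor is F, so the applied chord's root is C, a perfect fifth above.
Building a dominant seventh chord on C gives C-E-G-Bb.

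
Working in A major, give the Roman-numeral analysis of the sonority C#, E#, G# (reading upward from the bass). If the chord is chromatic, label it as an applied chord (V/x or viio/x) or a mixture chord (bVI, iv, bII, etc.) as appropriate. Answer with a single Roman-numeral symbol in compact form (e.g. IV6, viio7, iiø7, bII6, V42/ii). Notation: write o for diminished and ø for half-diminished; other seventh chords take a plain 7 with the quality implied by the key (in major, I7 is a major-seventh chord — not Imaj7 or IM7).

V/vi

Stacked in thirds the chord is C#-E#-G#: a major triad on C#.
C# is not a diatonic chord root with this quality in A major, but it lies a perfect fifth above F# (vi), so the chord functions as an applied dominant of vi.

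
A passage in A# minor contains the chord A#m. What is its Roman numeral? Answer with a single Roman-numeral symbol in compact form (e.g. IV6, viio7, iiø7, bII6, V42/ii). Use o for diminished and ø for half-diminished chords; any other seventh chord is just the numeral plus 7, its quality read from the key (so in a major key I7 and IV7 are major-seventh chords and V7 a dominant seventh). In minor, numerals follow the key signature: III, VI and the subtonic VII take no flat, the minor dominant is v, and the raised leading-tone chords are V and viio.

Stacked in thirds the chord is A#-C#-E#: a minor triad on A#.
In A# minor, A# is the tonic; the diatonic minor triad there is i.

i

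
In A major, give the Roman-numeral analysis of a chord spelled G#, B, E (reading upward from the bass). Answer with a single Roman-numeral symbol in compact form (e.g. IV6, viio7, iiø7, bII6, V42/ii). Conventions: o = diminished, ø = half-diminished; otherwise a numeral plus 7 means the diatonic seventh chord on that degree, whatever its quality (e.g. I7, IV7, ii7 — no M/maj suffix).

V6

Stacked in thirds the chord is E-G#-B: a major triad on E.
E is scale degree 5 in A major, and a major triad on that degree is written V.
With G# in the bass the chord is in first inversion, so the figured bass is 6.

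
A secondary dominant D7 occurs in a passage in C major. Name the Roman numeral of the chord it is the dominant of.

V

The chord is a dominant seventh chord on D.
A dominant resolves down a perfect fifth: D → G. In C major, G is scale degree 5, i.e. V.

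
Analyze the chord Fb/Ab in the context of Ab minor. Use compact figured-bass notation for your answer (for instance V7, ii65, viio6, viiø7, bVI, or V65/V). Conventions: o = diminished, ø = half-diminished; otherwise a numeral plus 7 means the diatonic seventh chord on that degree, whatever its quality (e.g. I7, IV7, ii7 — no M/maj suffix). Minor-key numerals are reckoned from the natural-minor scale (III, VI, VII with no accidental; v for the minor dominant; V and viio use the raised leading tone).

VI6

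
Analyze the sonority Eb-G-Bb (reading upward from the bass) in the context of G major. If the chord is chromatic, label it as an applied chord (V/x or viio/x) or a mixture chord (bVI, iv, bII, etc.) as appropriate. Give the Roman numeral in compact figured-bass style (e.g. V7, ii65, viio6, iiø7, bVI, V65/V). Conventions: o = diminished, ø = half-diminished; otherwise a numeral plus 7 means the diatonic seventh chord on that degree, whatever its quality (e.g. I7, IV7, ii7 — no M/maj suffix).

The pitches Eb-G-Bb form a major triad rooted on Eb.
Eb is the lowered sixth degree of G major (diatonic 6 would be E). This is a major triad on the lowered sixth degree, borrowed from the parallel minor.

bVI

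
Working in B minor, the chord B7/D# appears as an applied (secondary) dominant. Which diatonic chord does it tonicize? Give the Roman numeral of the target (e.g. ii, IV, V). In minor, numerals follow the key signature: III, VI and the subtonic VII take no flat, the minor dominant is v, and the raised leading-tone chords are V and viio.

iv

The chord is a dominant seventh chord on B.
A dominant resolves down a perfect fifth: B → E. In B minor, E is scale degree 4, i.e. iv.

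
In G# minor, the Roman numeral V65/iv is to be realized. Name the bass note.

The applied chord V65/iv is rooted on G#: G#-B#-D#-F#.
The figure 65 means first inversion — the third is in the bass.

B#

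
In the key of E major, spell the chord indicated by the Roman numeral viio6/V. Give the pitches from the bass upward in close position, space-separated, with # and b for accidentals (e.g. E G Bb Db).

The slash marks an applied leading-tone chord: viio of V. In E major, V is B, so the leading tone to it is A#, a half step below.
Building a diminished triad on A# gives A#-C#-E.
The figured bass 6 indicates first inversion, placing the third (C#) in the bass: C#-E-A#.

C# E A#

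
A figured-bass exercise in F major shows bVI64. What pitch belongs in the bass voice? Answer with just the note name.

bVI in F major has root Db; the chord is Db-F-Ab.
The figure 64 means second inversion — the fifth is in the bass.

Ab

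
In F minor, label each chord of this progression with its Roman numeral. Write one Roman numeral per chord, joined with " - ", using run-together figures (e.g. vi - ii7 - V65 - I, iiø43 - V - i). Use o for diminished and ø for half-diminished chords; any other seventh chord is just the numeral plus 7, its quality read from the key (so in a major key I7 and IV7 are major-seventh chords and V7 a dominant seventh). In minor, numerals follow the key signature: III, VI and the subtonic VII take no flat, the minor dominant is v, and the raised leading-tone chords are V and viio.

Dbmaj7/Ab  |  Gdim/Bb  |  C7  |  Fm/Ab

VI43 - iio6 - V7 - i6

Dbmaj7/Ab has root Db, degree 6 in F minor, so VI43.
Gdim/Bb: root G is the supertonic; diminished triad there is iio6.
C7: dominant seventh chord on C = scale degree 5 → V7.
Fm/Ab has root F, degree 1 in F minor, so i6.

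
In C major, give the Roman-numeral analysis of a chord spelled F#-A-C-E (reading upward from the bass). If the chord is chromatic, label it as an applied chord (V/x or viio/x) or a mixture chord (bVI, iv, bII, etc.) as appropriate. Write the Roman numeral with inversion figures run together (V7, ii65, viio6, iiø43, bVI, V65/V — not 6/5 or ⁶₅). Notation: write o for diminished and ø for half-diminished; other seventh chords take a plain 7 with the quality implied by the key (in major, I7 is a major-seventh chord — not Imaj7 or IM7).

viiø7/V

The pitches F#-A-C-E form a half-diminished seventh chord rooted on F#.
F# sits a half step below G (V in C major); a diminished chord there is the applied leading-tone chord of V.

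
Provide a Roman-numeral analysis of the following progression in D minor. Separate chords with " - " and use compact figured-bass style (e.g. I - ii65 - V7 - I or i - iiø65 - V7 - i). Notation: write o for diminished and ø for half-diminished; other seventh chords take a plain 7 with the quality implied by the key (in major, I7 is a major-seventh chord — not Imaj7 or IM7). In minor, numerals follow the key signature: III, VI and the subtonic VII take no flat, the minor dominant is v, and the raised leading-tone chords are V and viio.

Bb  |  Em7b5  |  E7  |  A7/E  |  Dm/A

VI - iiø7 - V7/V - V43 - i64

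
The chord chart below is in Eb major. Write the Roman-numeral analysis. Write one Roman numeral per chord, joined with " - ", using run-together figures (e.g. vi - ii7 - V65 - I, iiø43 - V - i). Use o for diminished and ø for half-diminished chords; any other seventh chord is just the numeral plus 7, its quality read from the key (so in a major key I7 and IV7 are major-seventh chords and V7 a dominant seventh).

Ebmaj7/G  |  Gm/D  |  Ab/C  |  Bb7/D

I65 - iii64 - IV6 - V65

Ebmaj7/G: root Eb is the tonic; major seventh chord there is I65.
Gm/D has root G, degree 3 in Eb major, so iii64.
Ab/C: root Ab is the subdominant; major triad there is IV6.
Bb7/D: dominant seventh chord on Bb = scale degree 5 → V65.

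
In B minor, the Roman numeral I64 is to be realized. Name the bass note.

I in B minor has root B; the chord is B-D#-F#.
The figure 64 means second inversion — the fifth is in the bass.

F#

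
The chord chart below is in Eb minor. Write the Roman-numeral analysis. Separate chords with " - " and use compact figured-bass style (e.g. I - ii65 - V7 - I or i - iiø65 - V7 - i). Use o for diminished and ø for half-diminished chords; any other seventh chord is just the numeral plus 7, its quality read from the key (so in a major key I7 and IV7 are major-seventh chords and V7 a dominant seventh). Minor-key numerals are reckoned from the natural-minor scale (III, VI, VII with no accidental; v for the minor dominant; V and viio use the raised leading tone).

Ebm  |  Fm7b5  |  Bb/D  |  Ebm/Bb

i - iiø7 - V6 - i64

Ebm: root Eb is the tonic; minor triad there is i.
Fm7b5 has root F, degree 2 in Eb minor, so iiø7.
Bb/D: root Bb is the dominant; major triad there is V6.
Ebm/Bb: root Eb is the tonic; minor triad there is i64.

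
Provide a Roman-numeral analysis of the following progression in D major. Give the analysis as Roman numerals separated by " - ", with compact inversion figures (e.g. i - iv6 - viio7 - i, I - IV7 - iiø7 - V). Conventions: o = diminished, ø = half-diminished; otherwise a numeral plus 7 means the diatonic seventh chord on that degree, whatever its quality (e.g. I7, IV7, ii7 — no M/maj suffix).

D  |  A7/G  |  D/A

I - V42 - I64

D: major triad on D = scale degree 1 → I.
A7/G: dominant seventh chord on A = scale degree 5 → V42.
D/A: root D is the tonic; major triad there is I64.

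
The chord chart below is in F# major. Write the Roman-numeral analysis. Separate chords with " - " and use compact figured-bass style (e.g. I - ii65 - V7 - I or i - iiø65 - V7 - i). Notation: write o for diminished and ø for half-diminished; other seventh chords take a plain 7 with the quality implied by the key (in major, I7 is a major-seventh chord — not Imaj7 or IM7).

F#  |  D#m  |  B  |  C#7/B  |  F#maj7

I - vi - IV - V42 - I7

F#: major triad on F# = scale degree 1 → I.
D#m: minor triad on D# = scale degree 6 → vi.
B: major triad on B = scale degree 4 → IV.
C#7/B has root C#, degree 5 in F# major, so V42.
F#maj7: major seventh chord on F# = scale degree 1 → I7.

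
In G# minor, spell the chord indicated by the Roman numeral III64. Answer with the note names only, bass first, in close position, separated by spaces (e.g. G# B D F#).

In G# minor, the third degree is B, and the diatonic chord built there is a major triad.
Stacking thirds from B gives B-D#-F#.
With the 64 figure the chord is in second inversion; from the bass F# upward in close position it reads F#-B-D#.

F# B D#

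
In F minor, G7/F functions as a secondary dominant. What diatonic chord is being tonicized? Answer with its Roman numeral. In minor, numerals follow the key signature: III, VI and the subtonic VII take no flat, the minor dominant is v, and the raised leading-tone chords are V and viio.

V

The chord is a dominant seventh chord on G.
A dominant resolves down a perfect fifth: G → C. In F minor, C is scale degree 5, i.e. V.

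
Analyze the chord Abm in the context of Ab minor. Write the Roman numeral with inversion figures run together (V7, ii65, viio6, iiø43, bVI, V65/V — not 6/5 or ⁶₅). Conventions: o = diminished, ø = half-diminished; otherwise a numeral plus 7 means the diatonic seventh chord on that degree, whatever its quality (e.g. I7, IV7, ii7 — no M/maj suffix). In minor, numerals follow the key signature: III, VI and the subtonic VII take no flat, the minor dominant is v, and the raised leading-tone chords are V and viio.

The pitches Ab-Cb-Eb form a minor triad rooted on Ab.
Ab is scale degree 1 in Ab minor, and a minor triad on that degree is written i.

i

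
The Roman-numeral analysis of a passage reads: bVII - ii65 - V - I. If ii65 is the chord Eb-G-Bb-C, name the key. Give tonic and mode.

Bb major

ii65 is given as Eb-G-Bb-C — a minor seventh chord with root C.
If C is scale degree 2 and the mode makes that degree carry a minor seventh chord, the tonic is Bb and the mode is major.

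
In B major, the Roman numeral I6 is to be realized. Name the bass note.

D#

I in B major has root B; the chord is B-D#-F#.
The figure 6 means first inversion — the third is in the bass.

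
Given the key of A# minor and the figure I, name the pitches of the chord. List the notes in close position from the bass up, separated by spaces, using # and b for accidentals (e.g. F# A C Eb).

A# C## E#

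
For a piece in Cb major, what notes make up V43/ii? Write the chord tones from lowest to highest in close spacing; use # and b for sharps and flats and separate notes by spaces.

Eb Gb Ab C

The slash means an applied dominant: we want the dominant of ii. In Cb major, ii is Db minor, and its dominant is built on Ab.
Building a dominant seventh chord on Ab gives Ab-C-Eb-Gb.
With the 43 figure the chord is in second inversion; from the bass Eb upward in close position it reads Eb-Gb-Ab-C.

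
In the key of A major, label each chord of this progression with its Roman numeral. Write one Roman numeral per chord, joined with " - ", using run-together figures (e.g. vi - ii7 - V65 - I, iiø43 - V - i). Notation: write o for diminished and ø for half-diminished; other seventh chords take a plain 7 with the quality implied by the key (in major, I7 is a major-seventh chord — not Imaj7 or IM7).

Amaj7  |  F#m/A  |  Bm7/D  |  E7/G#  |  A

I7 - vi6 - ii65 - V65 - I

Amaj7: major seventh chord on A = scale degree 1 → I7.
F#m/A has root F#, degree 6 in A major, so vi6.
Bm7/D: root B is the supertonic; minor seventh chord there is ii65.
E7/G# has root E, degree 5 in A major, so V65.
A: major triad on A = scale degree 1 → I.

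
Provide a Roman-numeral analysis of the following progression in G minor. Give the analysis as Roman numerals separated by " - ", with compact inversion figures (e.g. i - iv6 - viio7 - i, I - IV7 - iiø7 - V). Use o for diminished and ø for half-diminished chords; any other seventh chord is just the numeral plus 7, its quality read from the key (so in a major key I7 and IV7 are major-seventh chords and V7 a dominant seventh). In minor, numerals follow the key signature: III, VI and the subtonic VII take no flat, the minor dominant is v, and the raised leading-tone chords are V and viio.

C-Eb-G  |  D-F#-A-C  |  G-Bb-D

iv - V7 - i

C-Eb-G has root C, degree 4 in G minor, so iv.
D-F#-A-C has root D, degree 5 in G minor, so V7.
G-Bb-D has root G, degree 1 in G minor, so i.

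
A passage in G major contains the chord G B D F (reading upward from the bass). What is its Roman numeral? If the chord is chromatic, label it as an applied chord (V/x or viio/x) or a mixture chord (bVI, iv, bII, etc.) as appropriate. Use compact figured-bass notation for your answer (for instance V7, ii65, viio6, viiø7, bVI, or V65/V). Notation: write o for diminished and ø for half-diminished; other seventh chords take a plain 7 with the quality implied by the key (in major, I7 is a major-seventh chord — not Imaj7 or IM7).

V7/IV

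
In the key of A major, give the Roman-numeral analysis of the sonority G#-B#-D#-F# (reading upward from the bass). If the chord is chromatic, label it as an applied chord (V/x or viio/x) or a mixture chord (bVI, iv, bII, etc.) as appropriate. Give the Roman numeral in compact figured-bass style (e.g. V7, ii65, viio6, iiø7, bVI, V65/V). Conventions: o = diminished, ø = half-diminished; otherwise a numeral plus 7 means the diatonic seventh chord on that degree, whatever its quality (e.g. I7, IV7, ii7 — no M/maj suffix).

V7/iii

The pitches G#-B#-D#-F# form a dominant seventh chord rooted on G#.
G# is not a diatonic chord root with this quality in A major, but it lies a perfect fifth above C# (iii), so the chord functions as an applied dominant of iii.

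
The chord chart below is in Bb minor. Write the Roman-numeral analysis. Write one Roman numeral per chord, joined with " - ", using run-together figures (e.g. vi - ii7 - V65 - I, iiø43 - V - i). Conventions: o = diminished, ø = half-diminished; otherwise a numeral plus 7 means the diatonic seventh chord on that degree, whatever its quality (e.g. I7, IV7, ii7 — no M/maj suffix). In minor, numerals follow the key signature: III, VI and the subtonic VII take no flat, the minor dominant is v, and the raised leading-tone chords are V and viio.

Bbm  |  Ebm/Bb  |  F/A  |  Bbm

i - iv64 - V6 - i

Bbm: root Bb is the tonic; minor triad there is i.
Ebm/Bb: root Eb is the subdominant; minor triad there is iv64.
F/A: major triad on F = scale degree 5 → V6.
Bbm: minor triad on Bb = scale degree 1 → i.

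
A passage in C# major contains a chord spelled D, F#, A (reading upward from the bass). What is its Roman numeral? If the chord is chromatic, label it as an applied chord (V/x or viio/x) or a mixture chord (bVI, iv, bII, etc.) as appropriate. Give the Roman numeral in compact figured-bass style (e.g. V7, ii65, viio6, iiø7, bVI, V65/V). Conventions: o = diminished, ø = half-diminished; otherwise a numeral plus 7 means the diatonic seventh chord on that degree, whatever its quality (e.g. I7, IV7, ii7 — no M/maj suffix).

Stacked in thirds the chord is D-F#-A: a major triad on D.
D is the lowered second degree of C# major (diatonic 2 would be D#). This is the Neapolitan chord — a major triad on the lowered second degree.

bII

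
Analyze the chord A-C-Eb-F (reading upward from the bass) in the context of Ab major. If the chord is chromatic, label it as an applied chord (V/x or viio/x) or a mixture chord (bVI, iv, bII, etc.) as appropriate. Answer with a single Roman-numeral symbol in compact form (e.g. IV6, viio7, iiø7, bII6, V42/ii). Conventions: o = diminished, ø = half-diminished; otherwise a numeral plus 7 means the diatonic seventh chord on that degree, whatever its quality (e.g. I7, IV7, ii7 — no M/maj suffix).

V65/ii

The pitches F-A-C-Eb form a dominant seventh chord rooted on F.
F is not a diatonic chord root with this quality in Ab major, but it lies a perfect fifth above Bb (ii), so the chord functions as an applied dominant of ii.
With A in the bass the chord is in first inversion, so the figured bass is 65.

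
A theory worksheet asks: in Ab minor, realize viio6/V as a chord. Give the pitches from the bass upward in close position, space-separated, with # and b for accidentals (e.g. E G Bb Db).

The slash marks an applied leading-tone chord: viio of V. In Ab minor, V is Eb, so the leading tone to it is D, a half step below.
Building a diminished triad on D gives D-F-Ab.
With the 6 figure the chord is in first inversion; from the bass F upward in close position it reads F-Ab-D.

F Ab D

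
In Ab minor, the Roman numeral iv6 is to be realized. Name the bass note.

Fb

iv in Ab minor has root Db; the chord is Db-Fb-Ab.
The figure 6 means first inversion — the third is in the bass.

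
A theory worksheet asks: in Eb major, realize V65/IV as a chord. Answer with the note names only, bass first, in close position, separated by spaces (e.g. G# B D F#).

V65/IV is a secondary dominant — the dominant seventh of IV. IV in Eb major is Ab, so the applied chord's root is Eb, a perfect fifth above.
Building a dominant seventh chord on Eb gives Eb-G-Bb-Db.
The figured bass 65 indicates first inversion, placing the third (G) in the bass: G-Bb-Db-Eb.

G Bb Db Eb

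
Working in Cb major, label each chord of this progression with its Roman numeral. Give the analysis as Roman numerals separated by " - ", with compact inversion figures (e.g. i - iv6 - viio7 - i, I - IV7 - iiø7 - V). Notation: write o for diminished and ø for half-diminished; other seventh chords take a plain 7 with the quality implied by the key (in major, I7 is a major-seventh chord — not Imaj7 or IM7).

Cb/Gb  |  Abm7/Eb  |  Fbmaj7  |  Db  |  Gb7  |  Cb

I64 - vi43 - IV7 - V/V - V7 - I

Cb/Gb has root Cb, degree 1 in Cb major, so I64.
Abm7/Eb: minor seventh chord on Ab = scale degree 6 → vi43.
Fbmaj7 has root Fb, degree 4 in Cb major, so IV7.
Db: a major triad on Db, the applied dominant of V → V/V.
Gb7 has root Gb, degree 5 in Cb major, so V7.
Cb: major triad on Cb = scale degree 1 → I.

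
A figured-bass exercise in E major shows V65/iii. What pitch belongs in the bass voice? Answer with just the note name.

F##

The applied chord V65/iii is rooted on D#: D#-F##-A#-C#.
The figure 65 means first inversion — the third is in the bass.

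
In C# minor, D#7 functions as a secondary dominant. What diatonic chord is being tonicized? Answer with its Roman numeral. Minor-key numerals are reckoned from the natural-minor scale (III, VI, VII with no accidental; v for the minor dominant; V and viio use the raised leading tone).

The chord is a dominant seventh chord on D#.
A dominant resolves down a perfect fifth: D# → G#. In C# minor, G# is scale degree 5, i.e. V.

V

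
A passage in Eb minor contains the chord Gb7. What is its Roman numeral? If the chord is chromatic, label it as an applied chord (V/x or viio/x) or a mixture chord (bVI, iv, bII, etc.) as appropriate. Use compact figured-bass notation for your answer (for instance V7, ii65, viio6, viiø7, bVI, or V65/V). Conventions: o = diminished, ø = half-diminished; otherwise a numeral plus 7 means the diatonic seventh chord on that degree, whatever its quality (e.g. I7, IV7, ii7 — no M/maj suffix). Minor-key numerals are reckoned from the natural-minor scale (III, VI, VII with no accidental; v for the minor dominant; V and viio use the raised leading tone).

The pitches Gb-Bb-Db-Fb form a dominant seventh chord rooted on Gb.
Gb is not a diatonic chord root with this quality in Eb minor, but it lies a perfect fifth above Cb (VI), so the chord functions as an applied dominant of VI.

V7/VI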